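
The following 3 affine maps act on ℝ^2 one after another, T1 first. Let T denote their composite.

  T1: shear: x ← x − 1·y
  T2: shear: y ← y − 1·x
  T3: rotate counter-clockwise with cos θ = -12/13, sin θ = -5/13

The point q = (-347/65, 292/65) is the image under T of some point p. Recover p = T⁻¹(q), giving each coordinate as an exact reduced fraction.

p = (1/5, -3)

T1 = [1 -1 0; 0 1 0; 0 0 1]
T2·T1 = [1 -1 0; -1 2 0; 0 0 1]
T3·…·T1 = [-17/13 22/13 0; 7/13 -19/13 0; 0 0 1]
det M = 1; M⁻¹ = [-19/13 -22/13 0; -7/13 -17/13 0; 0 0 1]
M⁻¹ · (-347/65, 292/65)ᵀ = (1/5, -3)ᵀ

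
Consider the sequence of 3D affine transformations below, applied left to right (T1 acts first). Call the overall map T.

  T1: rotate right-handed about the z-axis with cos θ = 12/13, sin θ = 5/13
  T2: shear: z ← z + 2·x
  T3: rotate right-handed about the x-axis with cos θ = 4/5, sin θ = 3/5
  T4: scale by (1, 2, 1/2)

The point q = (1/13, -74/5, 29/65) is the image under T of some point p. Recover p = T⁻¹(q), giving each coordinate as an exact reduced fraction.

T1 = [12/13 -5/13 0 0; 5/13 12/13 0 0; 0 0 1 0; 0 0 0 1]
T2·T1 = [12/13 -5/13 0 0; 5/13 12/13 0 0; 24/13 -10/13 1 0; 0 0 0 1]
T3·…·T1 = [12/13 -5/13 0 0; -4/5 6/5 -3/5 0; 111/65 -4/65 4/5 0; 0 0 0 1]
T4·…·T1 = [12/13 -5/13 0 0; -8/5 12/5 -6/5 0; 111/130 -2/65 2/5 0; 0 0 0 1]
det M = 1; M⁻¹ = [12/13 2/13 6/13 0; -5/13 24/65 72/65 0; -2 -3/10 8/5 0; 0 0 0 1]
M⁻¹ · (1/13, -74/5, 29/65)ᵀ = (-2, -5, 5)ᵀ

p = (-2, -5, 5)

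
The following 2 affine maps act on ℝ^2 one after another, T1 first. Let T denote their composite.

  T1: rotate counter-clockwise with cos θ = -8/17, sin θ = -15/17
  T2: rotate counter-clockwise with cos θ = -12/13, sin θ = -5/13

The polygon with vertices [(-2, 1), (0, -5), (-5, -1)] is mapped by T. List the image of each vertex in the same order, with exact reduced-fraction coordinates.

T1 rotate counter-clockwise with cos θ = -8/17, sin θ = -15/17: (-2, 1) → (31/17, 22/17); (0, -5) → (-75/17, 40/17); (-5, -1) → (25/17, 83/17)
T2 rotate counter-clockwise with cos θ = -12/13, sin θ = -5/13: (31/17, 22/17) → (-262/221, -419/221); (-75/17, 40/17) → (1100/221, -105/221); (25/17, 83/17) → (115/221, -1121/221)

image vertices: (-262/221, -419/221), (1100/221, -105/221), (115/221, -1121/221)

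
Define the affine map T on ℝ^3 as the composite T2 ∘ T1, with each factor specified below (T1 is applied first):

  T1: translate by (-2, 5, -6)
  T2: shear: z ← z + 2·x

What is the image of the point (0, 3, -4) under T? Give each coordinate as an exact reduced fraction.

T(p) = (-2, 8, -14)

T1 translate by (-2, 5, -6): (0, 3, -4) → (-2, 8, -10)
T2 shear: z ← z + 2·x: (-2, 8, -10) → (-2, 8, -14)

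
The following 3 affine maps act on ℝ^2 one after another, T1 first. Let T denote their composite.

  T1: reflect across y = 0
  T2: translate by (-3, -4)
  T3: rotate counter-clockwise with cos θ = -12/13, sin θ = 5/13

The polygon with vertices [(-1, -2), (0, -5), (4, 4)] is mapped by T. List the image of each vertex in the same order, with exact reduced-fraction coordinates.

T1 reflect across y = 0: (-1, -2) → (-1, 2); (0, -5) → (0, 5); (4, 4) → (4, -4)
T2 translate by (-3, -4): (-1, 2) → (-4, -2); (0, 5) → (-3, 1); (4, -4) → (1, -8)
T3 rotate counter-clockwise with cos θ = -12/13, sin θ = 5/13: (-4, -2) → (58/13, 4/13); (-3, 1) → (31/13, -27/13); (1, -8) → (28/13, 101/13)

image vertices: (58/13, 4/13), (31/13, -27/13), (28/13, 101/13)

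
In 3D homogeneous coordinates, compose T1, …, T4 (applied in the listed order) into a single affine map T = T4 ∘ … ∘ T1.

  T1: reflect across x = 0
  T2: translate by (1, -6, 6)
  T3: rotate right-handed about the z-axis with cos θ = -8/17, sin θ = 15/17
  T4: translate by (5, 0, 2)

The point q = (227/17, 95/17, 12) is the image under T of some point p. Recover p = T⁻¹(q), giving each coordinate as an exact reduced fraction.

T1 = [-1 0 0 0; 0 1 0 0; 0 0 1 0; 0 0 0 1]
T2·T1 = [-1 0 0 1; 0 1 0 -6; 0 0 1 6; 0 0 0 1]
T3·…·T1 = [8/17 -15/17 0 82/17; -15/17 -8/17 0 63/17; 0 0 1 6; 0 0 0 1]
T4·…·T1 = [8/17 -15/17 0 167/17; -15/17 -8/17 0 63/17; 0 0 1 8; 0 0 0 1]
det M = -1; M⁻¹ = [8/17 -15/17 0 -23/17; -15/17 -8/17 0 177/17; 0 0 1 -8; 0 0 0 1]
M⁻¹ · (227/17, 95/17, 12)ᵀ = (0, -4, 4)ᵀ

p = (0, -4, 4)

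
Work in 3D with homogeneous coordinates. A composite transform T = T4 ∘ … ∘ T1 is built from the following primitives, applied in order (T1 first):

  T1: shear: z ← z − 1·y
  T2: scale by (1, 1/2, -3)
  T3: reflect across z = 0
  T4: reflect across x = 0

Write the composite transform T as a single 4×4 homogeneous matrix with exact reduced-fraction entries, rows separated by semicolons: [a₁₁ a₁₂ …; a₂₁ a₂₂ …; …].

T = [-1 0 0 0; 0 1/2 0 0; 0 -3 3 0; 0 0 0 1]

T1 = [1 0 0 0; 0 1 0 0; 0 -1 1 0; 0 0 0 1]
T2·T1 = [1 0 0 0; 0 1/2 0 0; 0 3 -3 0; 0 0 0 1]
T3·…·T1 = [1 0 0 0; 0 1/2 0 0; 0 -3 3 0; 0 0 0 1]
T4·…·T1 = [-1 0 0 0; 0 1/2 0 0; 0 -3 3 0; 0 0 0 1]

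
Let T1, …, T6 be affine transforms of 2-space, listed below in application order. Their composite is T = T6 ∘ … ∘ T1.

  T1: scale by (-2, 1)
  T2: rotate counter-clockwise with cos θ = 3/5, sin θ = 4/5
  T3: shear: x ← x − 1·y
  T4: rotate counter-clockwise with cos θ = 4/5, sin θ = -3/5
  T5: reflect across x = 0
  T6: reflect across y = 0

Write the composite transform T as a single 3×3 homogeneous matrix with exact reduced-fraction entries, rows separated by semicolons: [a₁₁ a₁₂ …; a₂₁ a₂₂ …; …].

T = [16/25 19/25 0; 38/25 -33/25 0; 0 0 1]

T1 = [-2 0 0; 0 1 0; 0 0 1]
T2·T1 = [-6/5 -4/5 0; -8/5 3/5 0; 0 0 1]
T3·…·T1 = [2/5 -7/5 0; -8/5 3/5 0; 0 0 1]
T4·…·T1 = [-16/25 -19/25 0; -38/25 33/25 0; 0 0 1]
T5·…·T1 = [16/25 19/25 0; -38/25 33/25 0; 0 0 1]
T6·…·T1 = [16/25 19/25 0; 38/25 -33/25 0; 0 0 1]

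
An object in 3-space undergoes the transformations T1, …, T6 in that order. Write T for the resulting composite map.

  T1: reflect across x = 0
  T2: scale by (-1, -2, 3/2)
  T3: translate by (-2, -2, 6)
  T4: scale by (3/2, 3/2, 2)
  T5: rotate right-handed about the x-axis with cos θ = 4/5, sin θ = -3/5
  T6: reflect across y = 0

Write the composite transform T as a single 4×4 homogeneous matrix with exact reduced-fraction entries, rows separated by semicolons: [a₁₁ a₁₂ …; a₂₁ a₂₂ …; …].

T = [3/2 0 0 -3; 0 12/5 -9/5 -24/5; 0 9/5 12/5 57/5; 0 0 0 1]

T1 = [-1 0 0 0; 0 1 0 0; 0 0 1 0; 0 0 0 1]
T2·T1 = [1 0 0 0; 0 -2 0 0; 0 0 3/2 0; 0 0 0 1]
T3·…·T1 = [1 0 0 -2; 0 -2 0 -2; 0 0 3/2 6; 0 0 0 1]
T4·…·T1 = [3/2 0 0 -3; 0 -3 0 -3; 0 0 3 12; 0 0 0 1]
T5·…·T1 = [3/2 0 0 -3; 0 -12/5 9/5 24/5; 0 9/5 12/5 57/5; 0 0 0 1]
T6·…·T1 = [3/2 0 0 -3; 0 12/5 -9/5 -24/5; 0 9/5 12/5 57/5; 0 0 0 1]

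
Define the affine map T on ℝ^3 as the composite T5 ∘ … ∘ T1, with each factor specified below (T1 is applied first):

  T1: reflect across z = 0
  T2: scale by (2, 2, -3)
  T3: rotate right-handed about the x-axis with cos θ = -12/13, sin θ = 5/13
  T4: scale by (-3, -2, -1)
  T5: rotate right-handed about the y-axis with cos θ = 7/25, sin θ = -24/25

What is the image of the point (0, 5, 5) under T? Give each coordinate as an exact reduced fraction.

T1 reflect across z = 0: (0, 5, 5) → (0, 5, -5)
T2 scale by (2, 2, -3): (0, 5, -5) → (0, 10, 15)
T3 rotate right-handed about the x-axis with cos θ = -12/13, sin θ = 5/13: (0, 10, 15) → (0, -15, -10)
T4 scale by (-3, -2, -1): (0, -15, -10) → (0, 30, 10)
T5 rotate right-handed about the y-axis with cos θ = 7/25, sin θ = -24/25: (0, 30, 10) → (-48/5, 30, 14/5)

T(p) = (-48/5, 30, 14/5)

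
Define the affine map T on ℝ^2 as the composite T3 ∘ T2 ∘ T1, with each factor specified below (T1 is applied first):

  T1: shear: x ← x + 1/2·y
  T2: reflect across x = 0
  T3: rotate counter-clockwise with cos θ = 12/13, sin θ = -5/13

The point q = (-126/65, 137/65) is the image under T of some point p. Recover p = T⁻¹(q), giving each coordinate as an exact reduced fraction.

p = (2, 6/5)

T1 = [1 1/2 0; 0 1 0; 0 0 1]
T2·T1 = [-1 -1/2 0; 0 1 0; 0 0 1]
T3·…·T1 = [-12/13 -1/13 0; 5/13 29/26 0; 0 0 1]
det M = -1; M⁻¹ = [-29/26 -1/13 0; 5/13 12/13 0; 0 0 1]
M⁻¹ · (-126/65, 137/65)ᵀ = (2, 6/5)ᵀ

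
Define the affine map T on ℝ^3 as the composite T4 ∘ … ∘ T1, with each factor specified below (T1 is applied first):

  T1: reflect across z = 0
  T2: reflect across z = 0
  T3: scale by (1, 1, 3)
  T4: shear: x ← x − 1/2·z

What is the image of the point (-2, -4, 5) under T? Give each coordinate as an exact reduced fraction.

T1 reflect across z = 0: (-2, -4, 5) → (-2, -4, -5)
T2 reflect across z = 0: (-2, -4, -5) → (-2, -4, 5)
T3 scale by (1, 1, 3): (-2, -4, 5) → (-2, -4, 15)
T4 shear: x ← x − 1/2·z: (-2, -4, 15) → (-19/2, -4, 15)

T(p) = (-19/2, -4, 15)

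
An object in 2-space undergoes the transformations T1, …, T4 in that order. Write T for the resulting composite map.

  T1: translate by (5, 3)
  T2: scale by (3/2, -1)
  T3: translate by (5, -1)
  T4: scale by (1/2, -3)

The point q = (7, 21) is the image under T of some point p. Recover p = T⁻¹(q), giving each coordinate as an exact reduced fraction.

T1 = [1 0 5; 0 1 3; 0 0 1]
T2·T1 = [3/2 0 15/2; 0 -1 -3; 0 0 1]
T3·…·T1 = [3/2 0 25/2; 0 -1 -4; 0 0 1]
T4·…·T1 = [3/4 0 25/4; 0 3 12; 0 0 1]
det M = 9/4; M⁻¹ = [4/3 0 -25/3; 0 1/3 -4; 0 0 1]
M⁻¹ · (7, 21)ᵀ = (1, 3)ᵀ

p = (1, 3)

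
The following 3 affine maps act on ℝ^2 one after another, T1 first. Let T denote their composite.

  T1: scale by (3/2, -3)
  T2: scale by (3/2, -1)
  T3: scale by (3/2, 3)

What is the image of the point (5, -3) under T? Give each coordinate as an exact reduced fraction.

T1 scale by (3/2, -3): (5, -3) → (15/2, 9)
T2 scale by (3/2, -1): (15/2, 9) → (45/4, -9)
T3 scale by (3/2, 3): (45/4, -9) → (135/8, -27)

T(p) = (135/8, -27)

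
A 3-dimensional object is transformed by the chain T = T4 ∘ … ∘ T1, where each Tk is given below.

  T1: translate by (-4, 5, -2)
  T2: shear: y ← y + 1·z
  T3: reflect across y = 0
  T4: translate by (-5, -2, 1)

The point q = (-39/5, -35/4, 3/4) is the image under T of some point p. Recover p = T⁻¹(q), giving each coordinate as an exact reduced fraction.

p = (6/5, 2, 7/4)

T1 = [1 0 0 -4; 0 1 0 5; 0 0 1 -2; 0 0 0 1]
T2·T1 = [1 0 0 -4; 0 1 1 3; 0 0 1 -2; 0 0 0 1]
T3·…·T1 = [1 0 0 -4; 0 -1 -1 -3; 0 0 1 -2; 0 0 0 1]
T4·…·T1 = [1 0 0 -9; 0 -1 -1 -5; 0 0 1 -1; 0 0 0 1]
det M = -1; M⁻¹ = [1 0 0 9; 0 -1 -1 -6; 0 0 1 1; 0 0 0 1]
M⁻¹ · (-39/5, -35/4, 3/4)ᵀ = (6/5, 2, 7/4)ᵀ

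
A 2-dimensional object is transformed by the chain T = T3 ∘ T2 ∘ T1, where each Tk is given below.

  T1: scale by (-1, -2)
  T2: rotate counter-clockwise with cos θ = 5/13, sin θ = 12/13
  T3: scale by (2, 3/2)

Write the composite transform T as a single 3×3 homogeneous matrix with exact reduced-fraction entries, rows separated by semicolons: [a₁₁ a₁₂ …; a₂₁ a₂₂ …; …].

T1 = [-1 0 0; 0 -2 0; 0 0 1]
T2·T1 = [-5/13 24/13 0; -12/13 -10/13 0; 0 0 1]
T3·…·T1 = [-10/13 48/13 0; -18/13 -15/13 0; 0 0 1]

T = [-10/13 48/13 0; -18/13 -15/13 0; 0 0 1]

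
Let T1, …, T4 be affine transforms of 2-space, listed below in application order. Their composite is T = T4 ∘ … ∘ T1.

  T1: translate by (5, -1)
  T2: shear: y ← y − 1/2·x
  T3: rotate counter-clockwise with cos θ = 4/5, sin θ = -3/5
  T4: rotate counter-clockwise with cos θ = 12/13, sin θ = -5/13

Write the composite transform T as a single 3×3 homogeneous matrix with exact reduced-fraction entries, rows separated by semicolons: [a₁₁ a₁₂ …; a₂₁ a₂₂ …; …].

T1 = [1 0 5; 0 1 -1; 0 0 1]
T2·T1 = [1 0 5; -1/2 1 -7/2; 0 0 1]
T3·…·T1 = [1/2 3/5 19/10; -1 4/5 -29/5; 0 0 1]
T4·…·T1 = [1/13 56/65 -31/65; -29/26 33/65 -791/130; 0 0 1]

T = [1/13 56/65 -31/65; -29/26 33/65 -791/130; 0 0 1]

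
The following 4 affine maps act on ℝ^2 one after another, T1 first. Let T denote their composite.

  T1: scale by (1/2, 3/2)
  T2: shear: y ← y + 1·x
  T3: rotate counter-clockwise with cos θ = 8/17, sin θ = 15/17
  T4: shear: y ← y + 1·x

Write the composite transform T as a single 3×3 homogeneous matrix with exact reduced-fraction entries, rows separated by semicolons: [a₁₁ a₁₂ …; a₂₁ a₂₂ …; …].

T = [-7/34 -45/34 0; 8/17 -21/34 0; 0 0 1]

T1 = [1/2 0 0; 0 3/2 0; 0 0 1]
T2·T1 = [1/2 0 0; 1/2 3/2 0; 0 0 1]
T3·…·T1 = [-7/34 -45/34 0; 23/34 12/17 0; 0 0 1]
T4·…·T1 = [-7/34 -45/34 0; 8/17 -21/34 0; 0 0 1]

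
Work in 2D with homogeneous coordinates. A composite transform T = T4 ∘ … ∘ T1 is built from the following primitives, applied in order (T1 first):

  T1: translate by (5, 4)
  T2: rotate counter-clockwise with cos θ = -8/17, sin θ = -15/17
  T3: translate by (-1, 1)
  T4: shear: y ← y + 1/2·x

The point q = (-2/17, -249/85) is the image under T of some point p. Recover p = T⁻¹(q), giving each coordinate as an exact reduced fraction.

p = (-2, -7/5)

T1 = [1 0 5; 0 1 4; 0 0 1]
T2·T1 = [-8/17 15/17 20/17; -15/17 -8/17 -107/17; 0 0 1]
T3·…·T1 = [-8/17 15/17 3/17; -15/17 -8/17 -90/17; 0 0 1]
T4·…·T1 = [-8/17 15/17 3/17; -19/17 -1/34 -177/34; 0 0 1]
det M = 1; M⁻¹ = [-1/34 -15/17 -78/17; 19/17 -8/17 -45/17; 0 0 1]
M⁻¹ · (-2/17, -249/85)ᵀ = (-2, -7/5)ᵀ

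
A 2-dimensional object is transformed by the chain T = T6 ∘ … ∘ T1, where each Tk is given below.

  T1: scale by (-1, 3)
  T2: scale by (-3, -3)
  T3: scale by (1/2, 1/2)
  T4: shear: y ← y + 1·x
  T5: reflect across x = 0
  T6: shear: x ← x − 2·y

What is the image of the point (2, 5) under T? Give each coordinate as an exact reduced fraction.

T1 scale by (-1, 3): (2, 5) → (-2, 15)
T2 scale by (-3, -3): (-2, 15) → (6, -45)
T3 scale by (1/2, 1/2): (6, -45) → (3, -45/2)
T4 shear: y ← y + 1·x: (3, -45/2) → (3, -39/2)
T5 reflect across x = 0: (3, -39/2) → (-3, -39/2)
T6 shear: x ← x − 2·y: (-3, -39/2) → (36, -39/2)

T(p) = (36, -39/2)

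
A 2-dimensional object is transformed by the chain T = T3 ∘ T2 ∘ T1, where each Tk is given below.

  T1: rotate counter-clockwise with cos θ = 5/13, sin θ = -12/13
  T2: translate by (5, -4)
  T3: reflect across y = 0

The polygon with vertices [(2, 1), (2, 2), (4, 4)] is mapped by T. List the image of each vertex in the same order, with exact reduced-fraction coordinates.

T1 rotate counter-clockwise with cos θ = 5/13, sin θ = -12/13: (2, 1) → (22/13, -19/13); (2, 2) → (34/13, -14/13); (4, 4) → (68/13, -28/13)
T2 translate by (5, -4): (22/13, -19/13) → (87/13, -71/13); (34/13, -14/13) → (99/13, -66/13); (68/13, -28/13) → (133/13, -80/13)
T3 reflect across y = 0: (87/13, -71/13) → (87/13, 71/13); (99/13, -66/13) → (99/13, 66/13); (133/13, -80/13) → (133/13, 80/13)

image vertices: (87/13, 71/13), (99/13, 66/13), (133/13, 80/13)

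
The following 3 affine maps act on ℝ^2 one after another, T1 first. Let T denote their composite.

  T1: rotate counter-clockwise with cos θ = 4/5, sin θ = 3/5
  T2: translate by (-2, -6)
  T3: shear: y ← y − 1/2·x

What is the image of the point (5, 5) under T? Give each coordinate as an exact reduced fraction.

T1 rotate counter-clockwise with cos θ = 4/5, sin θ = 3/5: (5, 5) → (1, 7)
T2 translate by (-2, -6): (1, 7) → (-1, 1)
T3 shear: y ← y − 1/2·x: (-1, 1) → (-1, 3/2)

T(p) = (-1, 3/2)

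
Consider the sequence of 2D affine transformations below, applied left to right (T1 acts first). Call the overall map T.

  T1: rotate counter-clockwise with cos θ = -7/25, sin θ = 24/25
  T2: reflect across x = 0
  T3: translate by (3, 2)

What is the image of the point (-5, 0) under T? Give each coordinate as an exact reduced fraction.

T(p) = (8/5, -14/5)

T1 rotate counter-clockwise with cos θ = -7/25, sin θ = 24/25: (-5, 0) → (7/5, -24/5)
T2 reflect across x = 0: (7/5, -24/5) → (-7/5, -24/5)
T3 translate by (3, 2): (-7/5, -24/5) → (8/5, -14/5)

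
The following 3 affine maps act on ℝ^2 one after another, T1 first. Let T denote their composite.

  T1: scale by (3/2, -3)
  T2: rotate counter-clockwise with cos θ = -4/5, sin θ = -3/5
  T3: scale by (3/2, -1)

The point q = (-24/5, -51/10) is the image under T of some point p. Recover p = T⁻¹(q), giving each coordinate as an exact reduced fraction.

p = (-1/3, 2)

T1 = [3/2 0 0; 0 -3 0; 0 0 1]
T2·T1 = [-6/5 -9/5 0; -9/10 12/5 0; 0 0 1]
T3·…·T1 = [-9/5 -27/10 0; 9/10 -12/5 0; 0 0 1]
det M = 27/4; M⁻¹ = [-16/45 2/5 0; -2/15 -4/15 0; 0 0 1]
M⁻¹ · (-24/5, -51/10)ᵀ = (-1/3, 2)ᵀ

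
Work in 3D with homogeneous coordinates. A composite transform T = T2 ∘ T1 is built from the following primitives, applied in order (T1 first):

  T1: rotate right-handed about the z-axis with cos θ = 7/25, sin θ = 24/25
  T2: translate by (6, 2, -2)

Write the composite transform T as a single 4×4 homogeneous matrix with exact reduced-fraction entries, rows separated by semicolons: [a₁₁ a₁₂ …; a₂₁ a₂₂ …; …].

T = [7/25 -24/25 0 6; 24/25 7/25 0 2; 0 0 1 -2; 0 0 0 1]

T1 = [7/25 -24/25 0 0; 24/25 7/25 0 0; 0 0 1 0; 0 0 0 1]
T2·T1 = [7/25 -24/25 0 6; 24/25 7/25 0 2; 0 0 1 -2; 0 0 0 1]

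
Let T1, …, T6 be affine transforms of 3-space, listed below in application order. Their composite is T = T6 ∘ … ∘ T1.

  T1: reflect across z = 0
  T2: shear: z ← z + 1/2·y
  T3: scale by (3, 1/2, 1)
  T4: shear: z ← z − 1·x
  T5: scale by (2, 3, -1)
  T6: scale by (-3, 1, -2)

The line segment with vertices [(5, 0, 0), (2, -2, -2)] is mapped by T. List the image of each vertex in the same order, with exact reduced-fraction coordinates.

image vertices: (-90, 0, -30), (-36, -3, -10)

T1 reflect across z = 0: (5, 0, 0) → (5, 0, 0); (2, -2, -2) → (2, -2, 2)
T2 shear: z ← z + 1/2·y: (5, 0, 0) → (5, 0, 0); (2, -2, 2) → (2, -2, 1)
T3 scale by (3, 1/2, 1): (5, 0, 0) → (15, 0, 0); (2, -2, 1) → (6, -1, 1)
T4 shear: z ← z − 1·x: (15, 0, 0) → (15, 0, -15); (6, -1, 1) → (6, -1, -5)
T5 scale by (2, 3, -1): (15, 0, -15) → (30, 0, 15); (6, -1, -5) → (12, -3, 5)
T6 scale by (-3, 1, -2): (30, 0, 15) → (-90, 0, -30); (12, -3, 5) → (-36, -3, -10)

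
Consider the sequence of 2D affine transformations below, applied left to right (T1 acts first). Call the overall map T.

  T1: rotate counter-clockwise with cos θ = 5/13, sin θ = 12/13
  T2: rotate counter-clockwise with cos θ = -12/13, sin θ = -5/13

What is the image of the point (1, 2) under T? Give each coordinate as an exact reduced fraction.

T(p) = (2, -1)

T1 rotate counter-clockwise with cos θ = 5/13, sin θ = 12/13: (1, 2) → (-19/13, 22/13)
T2 rotate counter-clockwise with cos θ = -12/13, sin θ = -5/13: (-19/13, 22/13) → (2, -1)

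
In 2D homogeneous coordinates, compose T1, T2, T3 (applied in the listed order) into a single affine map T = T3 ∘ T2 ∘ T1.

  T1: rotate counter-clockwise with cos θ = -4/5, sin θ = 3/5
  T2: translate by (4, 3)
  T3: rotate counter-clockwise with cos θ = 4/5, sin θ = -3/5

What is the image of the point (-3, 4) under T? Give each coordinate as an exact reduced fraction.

T(p) = (2, -4)

T1 rotate counter-clockwise with cos θ = -4/5, sin θ = 3/5: (-3, 4) → (0, -5)
T2 translate by (4, 3): (0, -5) → (4, -2)
T3 rotate counter-clockwise with cos θ = 4/5, sin θ = -3/5: (4, -2) → (2, -4)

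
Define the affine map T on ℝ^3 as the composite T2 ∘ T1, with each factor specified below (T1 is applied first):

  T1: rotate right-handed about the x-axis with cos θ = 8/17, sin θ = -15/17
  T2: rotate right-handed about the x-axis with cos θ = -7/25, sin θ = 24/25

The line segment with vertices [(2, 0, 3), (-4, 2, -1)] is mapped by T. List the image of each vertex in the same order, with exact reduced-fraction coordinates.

T1 rotate right-handed about the x-axis with cos θ = 8/17, sin θ = -15/17: (2, 0, 3) → (2, 45/17, 24/17); (-4, 2, -1) → (-4, 1/17, -38/17)
T2 rotate right-handed about the x-axis with cos θ = -7/25, sin θ = 24/25: (2, 45/17, 24/17) → (2, -891/425, 912/425); (-4, 1/17, -38/17) → (-4, 181/85, 58/85)

image vertices: (2, -891/425, 912/425), (-4, 181/85, 58/85)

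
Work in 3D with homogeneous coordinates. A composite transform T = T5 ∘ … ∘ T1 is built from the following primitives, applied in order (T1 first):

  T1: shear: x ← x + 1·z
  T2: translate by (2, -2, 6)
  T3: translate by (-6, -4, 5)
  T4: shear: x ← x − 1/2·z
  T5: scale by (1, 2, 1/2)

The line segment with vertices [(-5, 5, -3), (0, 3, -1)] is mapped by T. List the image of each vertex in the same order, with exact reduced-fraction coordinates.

T1 shear: x ← x + 1·z: (-5, 5, -3) → (-8, 5, -3); (0, 3, -1) → (-1, 3, -1)
T2 translate by (2, -2, 6): (-8, 5, -3) → (-6, 3, 3); (-1, 3, -1) → (1, 1, 5)
T3 translate by (-6, -4, 5): (-6, 3, 3) → (-12, -1, 8); (1, 1, 5) → (-5, -3, 10)
T4 shear: x ← x − 1/2·z: (-12, -1, 8) → (-16, -1, 8); (-5, -3, 10) → (-10, -3, 10)
T5 scale by (1, 2, 1/2): (-16, -1, 8) → (-16, -2, 4); (-10, -3, 10) → (-10, -6, 5)

image vertices: (-16, -2, 4), (-10, -6, 5)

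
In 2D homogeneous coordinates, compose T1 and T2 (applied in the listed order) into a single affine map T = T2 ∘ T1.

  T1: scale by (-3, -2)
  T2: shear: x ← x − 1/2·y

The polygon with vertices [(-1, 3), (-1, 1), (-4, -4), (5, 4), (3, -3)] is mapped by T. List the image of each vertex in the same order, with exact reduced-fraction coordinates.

image vertices: (6, -6), (4, -2), (8, 8), (-11, -8), (-12, 6)

T1 scale by (-3, -2): (-1, 3) → (3, -6); (-1, 1) → (3, -2); (-4, -4) → (12, 8); (5, 4) → (-15, -8); (3, -3) → (-9, 6)
T2 shear: x ← x − 1/2·y: (3, -6) → (6, -6); (3, -2) → (4, -2); (12, 8) → (8, 8); (-15, -8) → (-11, -8); (-9, 6) → (-12, 6)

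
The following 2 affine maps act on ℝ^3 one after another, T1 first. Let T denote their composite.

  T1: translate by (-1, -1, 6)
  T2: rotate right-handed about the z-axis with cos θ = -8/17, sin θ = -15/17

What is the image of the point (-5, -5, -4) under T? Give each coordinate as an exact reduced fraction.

T(p) = (-42/17, 138/17, 2)

T1 translate by (-1, -1, 6): (-5, -5, -4) → (-6, -6, 2)
T2 rotate right-handed about the z-axis with cos θ = -8/17, sin θ = -15/17: (-6, -6, 2) → (-42/17, 138/17, 2)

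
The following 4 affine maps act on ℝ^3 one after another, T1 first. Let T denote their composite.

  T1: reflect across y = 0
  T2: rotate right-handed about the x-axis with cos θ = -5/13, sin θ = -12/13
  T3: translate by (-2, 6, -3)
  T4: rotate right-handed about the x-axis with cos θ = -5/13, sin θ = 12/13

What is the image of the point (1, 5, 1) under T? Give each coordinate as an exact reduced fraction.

T(p) = (-1, -59/13, 100/13)

T1 reflect across y = 0: (1, 5, 1) → (1, -5, 1)
T2 rotate right-handed about the x-axis with cos θ = -5/13, sin θ = -12/13: (1, -5, 1) → (1, 37/13, 55/13)
T3 translate by (-2, 6, -3): (1, 37/13, 55/13) → (-1, 115/13, 16/13)
T4 rotate right-handed about the x-axis with cos θ = -5/13, sin θ = 12/13: (-1, 115/13, 16/13) → (-1, -59/13, 100/13)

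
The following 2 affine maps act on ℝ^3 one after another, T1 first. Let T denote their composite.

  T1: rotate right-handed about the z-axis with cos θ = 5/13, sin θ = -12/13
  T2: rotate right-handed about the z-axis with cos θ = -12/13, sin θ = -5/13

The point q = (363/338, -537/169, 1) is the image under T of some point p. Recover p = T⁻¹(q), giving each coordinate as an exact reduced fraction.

p = (-3, 3/2, 1)

T1 = [5/13 12/13 0 0; -12/13 5/13 0 0; 0 0 1 0; 0 0 0 1]
T2·T1 = [-120/169 -119/169 0 0; 119/169 -120/169 0 0; 0 0 1 0; 0 0 0 1]
det M = 1; M⁻¹ = [-120/169 119/169 0 0; -119/169 -120/169 0 0; 0 0 1 0; 0 0 0 1]
M⁻¹ · (363/338, -537/169, 1)ᵀ = (-3, 3/2, 1)ᵀ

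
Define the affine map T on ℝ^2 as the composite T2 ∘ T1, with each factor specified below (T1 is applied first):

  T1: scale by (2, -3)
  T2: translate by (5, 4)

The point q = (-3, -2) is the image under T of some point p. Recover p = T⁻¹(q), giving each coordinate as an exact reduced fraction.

T1 = [2 0 0; 0 -3 0; 0 0 1]
T2·T1 = [2 0 5; 0 -3 4; 0 0 1]
det M = -6; M⁻¹ = [1/2 0 -5/2; 0 -1/3 4/3; 0 0 1]
M⁻¹ · (-3, -2)ᵀ = (-4, 2)ᵀ

p = (-4, 2)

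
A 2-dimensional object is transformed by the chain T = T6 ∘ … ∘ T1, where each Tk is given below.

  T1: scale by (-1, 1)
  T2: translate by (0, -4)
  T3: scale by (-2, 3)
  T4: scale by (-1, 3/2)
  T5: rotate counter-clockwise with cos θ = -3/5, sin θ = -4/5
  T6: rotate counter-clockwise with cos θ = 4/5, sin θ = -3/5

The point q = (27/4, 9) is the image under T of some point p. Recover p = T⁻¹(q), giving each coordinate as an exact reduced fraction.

p = (9/2, 5/2)

T1 = [-1 0 0; 0 1 0; 0 0 1]
T2·T1 = [-1 0 0; 0 1 -4; 0 0 1]
T3·…·T1 = [2 0 0; 0 3 -12; 0 0 1]
T4·…·T1 = [-2 0 0; 0 9/2 -18; 0 0 1]
T5·…·T1 = [6/5 18/5 -72/5; 8/5 -27/10 54/5; 0 0 1]
T6·…·T1 = [48/25 63/50 -126/25; 14/25 -108/25 432/25; 0 0 1]
det M = -9; M⁻¹ = [12/25 7/50 0; 14/225 -16/75 4; 0 0 1]
M⁻¹ · (27/4, 9)ᵀ = (9/2, 5/2)ᵀ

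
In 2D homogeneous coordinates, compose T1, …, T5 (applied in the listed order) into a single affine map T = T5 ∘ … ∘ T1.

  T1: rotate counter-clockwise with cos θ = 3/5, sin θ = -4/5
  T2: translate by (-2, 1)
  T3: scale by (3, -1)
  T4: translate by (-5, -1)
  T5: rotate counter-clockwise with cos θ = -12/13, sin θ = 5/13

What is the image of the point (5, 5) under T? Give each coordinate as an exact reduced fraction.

T1 rotate counter-clockwise with cos θ = 3/5, sin θ = -4/5: (5, 5) → (7, -1)
T2 translate by (-2, 1): (7, -1) → (5, 0)
T3 scale by (3, -1): (5, 0) → (15, 0)
T4 translate by (-5, -1): (15, 0) → (10, -1)
T5 rotate counter-clockwise with cos θ = -12/13, sin θ = 5/13: (10, -1) → (-115/13, 62/13)

T(p) = (-115/13, 62/13)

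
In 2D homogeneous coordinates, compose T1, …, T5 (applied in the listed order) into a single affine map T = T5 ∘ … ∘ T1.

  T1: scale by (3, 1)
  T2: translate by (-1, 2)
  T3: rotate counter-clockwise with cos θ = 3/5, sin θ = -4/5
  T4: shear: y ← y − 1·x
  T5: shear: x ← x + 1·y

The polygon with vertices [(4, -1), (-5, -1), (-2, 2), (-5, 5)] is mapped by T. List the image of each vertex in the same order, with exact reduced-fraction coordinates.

T1 scale by (3, 1): (4, -1) → (12, -1); (-5, -1) → (-15, -1); (-2, 2) → (-6, 2); (-5, 5) → (-15, 5)
T2 translate by (-1, 2): (12, -1) → (11, 1); (-15, -1) → (-16, 1); (-6, 2) → (-7, 4); (-15, 5) → (-16, 7)
T3 rotate counter-clockwise with cos θ = 3/5, sin θ = -4/5: (11, 1) → (37/5, -41/5); (-16, 1) → (-44/5, 67/5); (-7, 4) → (-1, 8); (-16, 7) → (-4, 17)
T4 shear: y ← y − 1·x: (37/5, -41/5) → (37/5, -78/5); (-44/5, 67/5) → (-44/5, 111/5); (-1, 8) → (-1, 9); (-4, 17) → (-4, 21)
T5 shear: x ← x + 1·y: (37/5, -78/5) → (-41/5, -78/5); (-44/5, 111/5) → (67/5, 111/5); (-1, 9) → (8, 9); (-4, 21) → (17, 21)

image vertices: (-41/5, -78/5), (67/5, 111/5), (8, 9), (17, 21)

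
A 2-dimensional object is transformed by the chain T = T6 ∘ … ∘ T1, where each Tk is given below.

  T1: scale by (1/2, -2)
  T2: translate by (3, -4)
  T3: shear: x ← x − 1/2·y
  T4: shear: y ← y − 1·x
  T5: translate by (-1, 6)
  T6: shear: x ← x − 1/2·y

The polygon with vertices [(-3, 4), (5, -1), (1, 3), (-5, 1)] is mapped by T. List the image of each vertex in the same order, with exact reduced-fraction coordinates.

image vertices: (53/4, -27/2), (27/4, -5/2), (55/4, -25/2), (17/4, -7/2)

T1 scale by (1/2, -2): (-3, 4) → (-3/2, -8); (5, -1) → (5/2, 2); (1, 3) → (1/2, -6); (-5, 1) → (-5/2, -2)
T2 translate by (3, -4): (-3/2, -8) → (3/2, -12); (5/2, 2) → (11/2, -2); (1/2, -6) → (7/2, -10); (-5/2, -2) → (1/2, -6)
T3 shear: x ← x − 1/2·y: (3/2, -12) → (15/2, -12); (11/2, -2) → (13/2, -2); (7/2, -10) → (17/2, -10); (1/2, -6) → (7/2, -6)
T4 shear: y ← y − 1·x: (15/2, -12) → (15/2, -39/2); (13/2, -2) → (13/2, -17/2); (17/2, -10) → (17/2, -37/2); (7/2, -6) → (7/2, -19/2)
T5 translate by (-1, 6): (15/2, -39/2) → (13/2, -27/2); (13/2, -17/2) → (11/2, -5/2); (17/2, -37/2) → (15/2, -25/2); (7/2, -19/2) → (5/2, -7/2)
T6 shear: x ← x − 1/2·y: (13/2, -27/2) → (53/4, -27/2); (11/2, -5/2) → (27/4, -5/2); (15/2, -25/2) → (55/4, -25/2); (5/2, -7/2) → (17/4, -7/2)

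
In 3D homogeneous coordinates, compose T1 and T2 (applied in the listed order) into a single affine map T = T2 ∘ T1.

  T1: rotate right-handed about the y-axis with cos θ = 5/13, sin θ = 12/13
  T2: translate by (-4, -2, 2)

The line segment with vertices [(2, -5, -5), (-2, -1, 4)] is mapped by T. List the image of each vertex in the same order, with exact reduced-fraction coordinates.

image vertices: (-102/13, -7, -23/13), (-14/13, -3, 70/13)

T1 rotate right-handed about the y-axis with cos θ = 5/13, sin θ = 12/13: (2, -5, -5) → (-50/13, -5, -49/13); (-2, -1, 4) → (38/13, -1, 44/13)
T2 translate by (-4, -2, 2): (-50/13, -5, -49/13) → (-102/13, -7, -23/13); (38/13, -1, 44/13) → (-14/13, -3, 70/13)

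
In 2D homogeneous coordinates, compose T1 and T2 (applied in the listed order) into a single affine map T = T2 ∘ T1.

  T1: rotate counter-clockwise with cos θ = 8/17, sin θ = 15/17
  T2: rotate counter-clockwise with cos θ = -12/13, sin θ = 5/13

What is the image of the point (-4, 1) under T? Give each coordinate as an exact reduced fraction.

T1 rotate counter-clockwise with cos θ = 8/17, sin θ = 15/17: (-4, 1) → (-47/17, -52/17)
T2 rotate counter-clockwise with cos θ = -12/13, sin θ = 5/13: (-47/17, -52/17) → (824/221, 389/221)

T(p) = (824/221, 389/221)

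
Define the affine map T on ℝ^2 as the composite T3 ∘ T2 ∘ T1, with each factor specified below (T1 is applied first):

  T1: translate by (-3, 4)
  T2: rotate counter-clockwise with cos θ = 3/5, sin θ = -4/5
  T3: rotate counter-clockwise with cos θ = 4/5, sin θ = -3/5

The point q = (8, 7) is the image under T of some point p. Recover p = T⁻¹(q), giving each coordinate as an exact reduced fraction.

p = (-4, 4)

T1 = [1 0 -3; 0 1 4; 0 0 1]
T2·T1 = [3/5 4/5 7/5; -4/5 3/5 24/5; 0 0 1]
T3·…·T1 = [0 1 4; -1 0 3; 0 0 1]
det M = 1; M⁻¹ = [0 -1 3; 1 0 -4; 0 0 1]
M⁻¹ · (8, 7)ᵀ = (-4, 4)ᵀ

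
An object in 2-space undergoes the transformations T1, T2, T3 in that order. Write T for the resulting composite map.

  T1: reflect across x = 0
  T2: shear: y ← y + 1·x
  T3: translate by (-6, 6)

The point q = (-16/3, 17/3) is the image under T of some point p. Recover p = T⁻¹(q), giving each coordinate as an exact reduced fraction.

T1 = [-1 0 0; 0 1 0; 0 0 1]
T2·T1 = [-1 0 0; -1 1 0; 0 0 1]
T3·…·T1 = [-1 0 -6; -1 1 6; 0 0 1]
det M = -1; M⁻¹ = [-1 0 -6; -1 1 -12; 0 0 1]
M⁻¹ · (-16/3, 17/3)ᵀ = (-2/3, -1)ᵀ

p = (-2/3, -1)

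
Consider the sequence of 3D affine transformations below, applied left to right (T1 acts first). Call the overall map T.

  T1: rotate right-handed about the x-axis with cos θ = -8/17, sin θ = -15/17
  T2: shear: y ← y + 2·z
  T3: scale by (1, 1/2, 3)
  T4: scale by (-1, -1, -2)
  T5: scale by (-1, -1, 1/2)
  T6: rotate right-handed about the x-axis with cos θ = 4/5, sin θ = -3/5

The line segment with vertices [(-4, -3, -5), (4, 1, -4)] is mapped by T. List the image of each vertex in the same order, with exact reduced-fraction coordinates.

image vertices: (-4, -31/5, -141/10), (4, -13/5, -9/5)

T1 rotate right-handed about the x-axis with cos θ = -8/17, sin θ = -15/17: (-4, -3, -5) → (-4, -3, 5); (4, 1, -4) → (4, -4, 1)
T2 shear: y ← y + 2·z: (-4, -3, 5) → (-4, 7, 5); (4, -4, 1) → (4, -2, 1)
T3 scale by (1, 1/2, 3): (-4, 7, 5) → (-4, 7/2, 15); (4, -2, 1) → (4, -1, 3)
T4 scale by (-1, -1, -2): (-4, 7/2, 15) → (4, -7/2, -30); (4, -1, 3) → (-4, 1, -6)
T5 scale by (-1, -1, 1/2): (4, -7/2, -30) → (-4, 7/2, -15); (-4, 1, -6) → (4, -1, -3)
T6 rotate right-handed about the x-axis with cos θ = 4/5, sin θ = -3/5: (-4, 7/2, -15) → (-4, -31/5, -141/10); (4, -1, -3) → (4, -13/5, -9/5)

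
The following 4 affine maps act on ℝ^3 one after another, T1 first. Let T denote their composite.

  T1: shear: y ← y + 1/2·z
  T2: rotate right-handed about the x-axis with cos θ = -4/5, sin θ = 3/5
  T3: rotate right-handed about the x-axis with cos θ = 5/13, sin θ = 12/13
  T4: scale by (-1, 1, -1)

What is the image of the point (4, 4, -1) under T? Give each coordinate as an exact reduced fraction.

T1 shear: y ← y + 1/2·z: (4, 4, -1) → (4, 7/2, -1)
T2 rotate right-handed about the x-axis with cos θ = -4/5, sin θ = 3/5: (4, 7/2, -1) → (4, -11/5, 29/10)
T3 rotate right-handed about the x-axis with cos θ = 5/13, sin θ = 12/13: (4, -11/5, 29/10) → (4, -229/65, -119/130)
T4 scale by (-1, 1, -1): (4, -229/65, -119/130) → (-4, -229/65, 119/130)

T(p) = (-4, -229/65, 119/130)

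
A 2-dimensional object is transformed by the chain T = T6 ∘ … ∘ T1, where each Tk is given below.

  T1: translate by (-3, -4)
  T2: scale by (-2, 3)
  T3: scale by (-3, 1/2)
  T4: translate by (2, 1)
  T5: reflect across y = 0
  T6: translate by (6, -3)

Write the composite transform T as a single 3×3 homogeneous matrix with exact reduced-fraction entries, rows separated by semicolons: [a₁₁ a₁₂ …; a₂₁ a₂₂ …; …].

T = [6 0 -10; 0 -3/2 2; 0 0 1]

T1 = [1 0 -3; 0 1 -4; 0 0 1]
T2·T1 = [-2 0 6; 0 3 -12; 0 0 1]
T3·…·T1 = [6 0 -18; 0 3/2 -6; 0 0 1]
T4·…·T1 = [6 0 -16; 0 3/2 -5; 0 0 1]
T5·…·T1 = [6 0 -16; 0 -3/2 5; 0 0 1]
T6·…·T1 = [6 0 -10; 0 -3/2 2; 0 0 1]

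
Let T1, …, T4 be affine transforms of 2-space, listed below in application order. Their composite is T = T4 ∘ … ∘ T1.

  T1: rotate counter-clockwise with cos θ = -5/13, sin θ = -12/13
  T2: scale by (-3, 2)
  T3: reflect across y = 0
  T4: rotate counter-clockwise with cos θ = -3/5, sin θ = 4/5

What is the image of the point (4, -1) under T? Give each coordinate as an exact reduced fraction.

T1 rotate counter-clockwise with cos θ = -5/13, sin θ = -12/13: (4, -1) → (-32/13, -43/13)
T2 scale by (-3, 2): (-32/13, -43/13) → (96/13, -86/13)
T3 reflect across y = 0: (96/13, -86/13) → (96/13, 86/13)
T4 rotate counter-clockwise with cos θ = -3/5, sin θ = 4/5: (96/13, 86/13) → (-632/65, 126/65)

T(p) = (-632/65, 126/65)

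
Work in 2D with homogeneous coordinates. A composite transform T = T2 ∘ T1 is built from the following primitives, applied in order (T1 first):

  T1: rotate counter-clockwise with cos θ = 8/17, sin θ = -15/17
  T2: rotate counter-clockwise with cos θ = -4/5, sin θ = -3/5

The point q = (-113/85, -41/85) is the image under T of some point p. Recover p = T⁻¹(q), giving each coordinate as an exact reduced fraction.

p = (1, 1)

T1 = [8/17 15/17 0; -15/17 8/17 0; 0 0 1]
T2·T1 = [-77/85 -36/85 0; 36/85 -77/85 0; 0 0 1]
det M = 1; M⁻¹ = [-77/85 36/85 0; -36/85 -77/85 0; 0 0 1]
M⁻¹ · (-113/85, -41/85)ᵀ = (1, 1)ᵀ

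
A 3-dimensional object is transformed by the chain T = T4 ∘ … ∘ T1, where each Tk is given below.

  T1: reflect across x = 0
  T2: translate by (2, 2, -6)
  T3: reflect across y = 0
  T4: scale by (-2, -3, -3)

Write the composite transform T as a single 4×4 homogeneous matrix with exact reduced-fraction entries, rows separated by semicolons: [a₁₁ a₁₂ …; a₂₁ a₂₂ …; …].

T = [2 0 0 -4; 0 3 0 6; 0 0 -3 18; 0 0 0 1]

T1 = [-1 0 0 0; 0 1 0 0; 0 0 1 0; 0 0 0 1]
T2·T1 = [-1 0 0 2; 0 1 0 2; 0 0 1 -6; 0 0 0 1]
T3·…·T1 = [-1 0 0 2; 0 -1 0 -2; 0 0 1 -6; 0 0 0 1]
T4·…·T1 = [2 0 0 -4; 0 3 0 6; 0 0 -3 18; 0 0 0 1]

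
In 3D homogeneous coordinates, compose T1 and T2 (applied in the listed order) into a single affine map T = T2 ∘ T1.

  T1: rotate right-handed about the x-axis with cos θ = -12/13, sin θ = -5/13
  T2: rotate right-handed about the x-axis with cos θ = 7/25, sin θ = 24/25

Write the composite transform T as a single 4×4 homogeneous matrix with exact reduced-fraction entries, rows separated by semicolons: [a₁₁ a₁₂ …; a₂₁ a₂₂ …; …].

T = [1 0 0 0; 0 36/325 323/325 0; 0 -323/325 36/325 0; 0 0 0 1]

T1 = [1 0 0 0; 0 -12/13 5/13 0; 0 -5/13 -12/13 0; 0 0 0 1]
T2·T1 = [1 0 0 0; 0 36/325 323/325 0; 0 -323/325 36/325 0; 0 0 0 1]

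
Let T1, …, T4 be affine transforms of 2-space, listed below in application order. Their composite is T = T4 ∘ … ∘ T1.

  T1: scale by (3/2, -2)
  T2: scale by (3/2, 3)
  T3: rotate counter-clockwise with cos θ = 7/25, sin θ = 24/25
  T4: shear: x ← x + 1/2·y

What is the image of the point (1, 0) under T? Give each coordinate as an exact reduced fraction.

T(p) = (171/100, 54/25)

T1 scale by (3/2, -2): (1, 0) → (3/2, 0)
T2 scale by (3/2, 3): (3/2, 0) → (9/4, 0)
T3 rotate counter-clockwise with cos θ = 7/25, sin θ = 24/25: (9/4, 0) → (63/100, 54/25)
T4 shear: x ← x + 1/2·y: (63/100, 54/25) → (171/100, 54/25)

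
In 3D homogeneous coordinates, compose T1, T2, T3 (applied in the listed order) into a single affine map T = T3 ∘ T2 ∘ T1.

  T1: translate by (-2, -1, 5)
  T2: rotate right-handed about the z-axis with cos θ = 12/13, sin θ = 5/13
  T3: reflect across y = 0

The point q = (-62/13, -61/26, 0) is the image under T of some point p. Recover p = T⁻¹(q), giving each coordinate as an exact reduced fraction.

T1 = [1 0 0 -2; 0 1 0 -1; 0 0 1 5; 0 0 0 1]
T2·T1 = [12/13 -5/13 0 -19/13; 5/13 12/13 0 -22/13; 0 0 1 5; 0 0 0 1]
T3·…·T1 = [12/13 -5/13 0 -19/13; -5/13 -12/13 0 22/13; 0 0 1 5; 0 0 0 1]
det M = -1; M⁻¹ = [12/13 -5/13 0 2; -5/13 -12/13 0 1; 0 0 1 -5; 0 0 0 1]
M⁻¹ · (-62/13, -61/26, 0)ᵀ = (-3/2, 5, -5)ᵀ

p = (-3/2, 5, -5)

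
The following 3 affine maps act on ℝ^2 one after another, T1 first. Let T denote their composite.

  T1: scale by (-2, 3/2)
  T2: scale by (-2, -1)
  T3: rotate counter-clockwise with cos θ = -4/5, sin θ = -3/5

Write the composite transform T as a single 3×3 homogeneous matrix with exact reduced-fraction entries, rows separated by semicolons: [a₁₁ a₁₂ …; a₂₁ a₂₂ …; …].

T = [-16/5 -9/10 0; -12/5 6/5 0; 0 0 1]

T1 = [-2 0 0; 0 3/2 0; 0 0 1]
T2·T1 = [4 0 0; 0 -3/2 0; 0 0 1]
T3·…·T1 = [-16/5 -9/10 0; -12/5 6/5 0; 0 0 1]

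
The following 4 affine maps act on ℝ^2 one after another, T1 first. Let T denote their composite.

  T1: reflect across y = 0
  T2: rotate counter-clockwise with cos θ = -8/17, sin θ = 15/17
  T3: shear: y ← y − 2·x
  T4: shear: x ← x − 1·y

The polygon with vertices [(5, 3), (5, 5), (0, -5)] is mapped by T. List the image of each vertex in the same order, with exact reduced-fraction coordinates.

T1 reflect across y = 0: (5, 3) → (5, -3); (5, 5) → (5, -5); (0, -5) → (0, 5)
T2 rotate counter-clockwise with cos θ = -8/17, sin θ = 15/17: (5, -3) → (5/17, 99/17); (5, -5) → (35/17, 115/17); (0, 5) → (-75/17, -40/17)
T3 shear: y ← y − 2·x: (5/17, 99/17) → (5/17, 89/17); (35/17, 115/17) → (35/17, 45/17); (-75/17, -40/17) → (-75/17, 110/17)
T4 shear: x ← x − 1·y: (5/17, 89/17) → (-84/17, 89/17); (35/17, 45/17) → (-10/17, 45/17); (-75/17, 110/17) → (-185/17, 110/17)

image vertices: (-84/17, 89/17), (-10/17, 45/17), (-185/17, 110/17)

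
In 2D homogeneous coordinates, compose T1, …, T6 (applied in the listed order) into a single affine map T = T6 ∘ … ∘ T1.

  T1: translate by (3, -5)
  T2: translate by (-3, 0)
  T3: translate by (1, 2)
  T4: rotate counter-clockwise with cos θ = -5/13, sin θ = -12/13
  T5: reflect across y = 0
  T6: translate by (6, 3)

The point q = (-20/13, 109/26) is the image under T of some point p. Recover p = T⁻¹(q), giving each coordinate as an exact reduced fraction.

p = (3, -7/2)

T1 = [1 0 3; 0 1 -5; 0 0 1]
T2·T1 = [1 0 0; 0 1 -5; 0 0 1]
T3·…·T1 = [1 0 1; 0 1 -3; 0 0 1]
T4·…·T1 = [-5/13 12/13 -41/13; -12/13 -5/13 3/13; 0 0 1]
T5·…·T1 = [-5/13 12/13 -41/13; 12/13 5/13 -3/13; 0 0 1]
T6·…·T1 = [-5/13 12/13 37/13; 12/13 5/13 36/13; 0 0 1]
det M = -1; M⁻¹ = [-5/13 12/13 -19/13; 12/13 5/13 -48/13; 0 0 1]
M⁻¹ · (-20/13, 109/26)ᵀ = (3, -7/2)ᵀ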